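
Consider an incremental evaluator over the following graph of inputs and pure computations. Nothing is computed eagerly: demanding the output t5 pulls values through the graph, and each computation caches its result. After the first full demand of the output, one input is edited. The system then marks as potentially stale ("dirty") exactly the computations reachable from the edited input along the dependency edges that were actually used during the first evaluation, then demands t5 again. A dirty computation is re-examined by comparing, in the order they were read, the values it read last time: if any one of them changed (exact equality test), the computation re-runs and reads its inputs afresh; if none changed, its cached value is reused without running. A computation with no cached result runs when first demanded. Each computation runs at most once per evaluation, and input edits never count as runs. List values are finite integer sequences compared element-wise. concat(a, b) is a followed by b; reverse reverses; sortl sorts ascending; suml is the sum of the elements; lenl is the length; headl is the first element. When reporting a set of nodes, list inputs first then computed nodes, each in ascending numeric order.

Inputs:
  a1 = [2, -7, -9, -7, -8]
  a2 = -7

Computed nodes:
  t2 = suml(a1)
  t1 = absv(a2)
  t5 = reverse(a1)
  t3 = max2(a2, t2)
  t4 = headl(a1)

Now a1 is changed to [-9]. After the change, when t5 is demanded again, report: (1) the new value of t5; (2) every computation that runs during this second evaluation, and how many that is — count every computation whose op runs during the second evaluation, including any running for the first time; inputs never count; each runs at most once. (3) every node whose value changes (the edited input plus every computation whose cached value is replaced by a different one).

t5 now evaluates to [-9].
Run set: t5 (1 run).
Changed values: a1, t5.

Initial pass — values computed on the first demand:
  t5 = reverse([2, -7, -9, -7, -8]) = [-8, -7, -9, -7, 2]

Second demand — change propagation:
  t5: re-runs because a1 [2, -7, -9, -7, -8]->[-9]; new result [-9].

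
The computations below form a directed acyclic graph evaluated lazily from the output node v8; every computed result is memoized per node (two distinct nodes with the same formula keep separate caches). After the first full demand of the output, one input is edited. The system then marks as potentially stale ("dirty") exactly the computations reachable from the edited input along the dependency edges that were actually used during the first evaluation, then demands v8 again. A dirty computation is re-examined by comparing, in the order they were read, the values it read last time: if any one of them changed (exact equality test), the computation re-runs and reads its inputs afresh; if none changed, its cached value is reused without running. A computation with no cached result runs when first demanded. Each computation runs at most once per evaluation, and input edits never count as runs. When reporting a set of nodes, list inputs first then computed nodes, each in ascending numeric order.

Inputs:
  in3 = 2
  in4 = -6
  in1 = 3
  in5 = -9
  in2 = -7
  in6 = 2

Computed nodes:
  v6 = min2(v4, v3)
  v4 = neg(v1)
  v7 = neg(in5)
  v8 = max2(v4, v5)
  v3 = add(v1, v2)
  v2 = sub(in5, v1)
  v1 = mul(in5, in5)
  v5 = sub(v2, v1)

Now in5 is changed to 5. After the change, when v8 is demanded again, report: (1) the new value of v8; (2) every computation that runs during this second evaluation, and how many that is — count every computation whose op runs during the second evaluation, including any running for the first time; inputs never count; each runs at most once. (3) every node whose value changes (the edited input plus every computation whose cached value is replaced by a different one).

Demanding v8 again yields -25.
5 computations run: v1, v2, v4, v5, v8.
The nodes whose values change: in5, v1, v2, v4, v5, v8.

First demand of the output computes:
  v1 = mul(-9, -9) = 81
  v2 = sub(-9, 81) = -90
  v4 = neg(81) = -81
  v5 = sub(-90, 81) = -171
  v8 = max2(-81, -171) = -81

After the edit, cleaning proceeds:
  v1: a read changed (in5 -9->5; in5 -9->5) — executes, giving 25.
  v2: a read changed (in5 -9->5; v1 81->25) — executes, giving -20.
  v4: a read changed (v1 81->25) — executes, giving -25.
  v5: a read changed (v2 -90->-20; v1 81->25) — executes, giving -45.
  v8: a read changed (v4 -81->-25; v5 -171->-45) — executes, giving -25.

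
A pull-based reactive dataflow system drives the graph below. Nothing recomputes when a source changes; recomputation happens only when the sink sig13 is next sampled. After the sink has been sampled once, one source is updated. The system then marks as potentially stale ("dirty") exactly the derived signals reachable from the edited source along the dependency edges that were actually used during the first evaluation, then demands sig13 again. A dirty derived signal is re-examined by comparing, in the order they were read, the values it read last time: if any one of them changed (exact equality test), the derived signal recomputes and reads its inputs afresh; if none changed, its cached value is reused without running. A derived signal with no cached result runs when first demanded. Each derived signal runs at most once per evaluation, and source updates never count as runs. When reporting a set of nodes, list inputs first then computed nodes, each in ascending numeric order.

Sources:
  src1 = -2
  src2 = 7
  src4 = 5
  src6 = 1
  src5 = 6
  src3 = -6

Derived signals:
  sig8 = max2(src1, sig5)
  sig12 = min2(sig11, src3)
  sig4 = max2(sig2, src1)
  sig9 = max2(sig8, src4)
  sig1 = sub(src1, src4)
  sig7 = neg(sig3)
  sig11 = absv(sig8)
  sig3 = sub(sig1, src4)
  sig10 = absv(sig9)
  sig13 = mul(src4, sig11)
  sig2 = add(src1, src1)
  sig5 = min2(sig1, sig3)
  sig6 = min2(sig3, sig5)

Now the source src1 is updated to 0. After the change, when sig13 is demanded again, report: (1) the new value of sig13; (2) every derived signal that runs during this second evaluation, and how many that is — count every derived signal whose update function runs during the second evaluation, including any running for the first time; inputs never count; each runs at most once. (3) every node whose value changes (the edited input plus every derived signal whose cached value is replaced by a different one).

New value of sig13: 0.
Derived signals that run: sig1, sig3, sig5, sig8, sig11, sig13 — 6 in total.
Values that change: src1, sig1, sig3, sig5, sig8, sig11, sig13.

First evaluation (everything demanded from the output):
  sig1 = sub(-2, 5) = -7
  sig3 = sub(-7, 5) = -12
  sig5 = min2(-7, -12) = -12
  sig8 = max2(-2, -12) = -2
  sig11 = absv(-2) = 2
  sig13 = mul(5, 2) = 10

Propagation after the edit:
  sig1: runs — src1 -2->0; result -5.
  sig3: runs — sig1 -7->-5; result -10.
  sig5: runs — sig1 -7->-5; sig3 -12->-10; result -10.
  sig8: runs — src1 -2->0; sig5 -12->-10; result 0.
  sig11: runs — sig8 -2->0; result 0.
  sig13: runs — sig11 2->0; result 0.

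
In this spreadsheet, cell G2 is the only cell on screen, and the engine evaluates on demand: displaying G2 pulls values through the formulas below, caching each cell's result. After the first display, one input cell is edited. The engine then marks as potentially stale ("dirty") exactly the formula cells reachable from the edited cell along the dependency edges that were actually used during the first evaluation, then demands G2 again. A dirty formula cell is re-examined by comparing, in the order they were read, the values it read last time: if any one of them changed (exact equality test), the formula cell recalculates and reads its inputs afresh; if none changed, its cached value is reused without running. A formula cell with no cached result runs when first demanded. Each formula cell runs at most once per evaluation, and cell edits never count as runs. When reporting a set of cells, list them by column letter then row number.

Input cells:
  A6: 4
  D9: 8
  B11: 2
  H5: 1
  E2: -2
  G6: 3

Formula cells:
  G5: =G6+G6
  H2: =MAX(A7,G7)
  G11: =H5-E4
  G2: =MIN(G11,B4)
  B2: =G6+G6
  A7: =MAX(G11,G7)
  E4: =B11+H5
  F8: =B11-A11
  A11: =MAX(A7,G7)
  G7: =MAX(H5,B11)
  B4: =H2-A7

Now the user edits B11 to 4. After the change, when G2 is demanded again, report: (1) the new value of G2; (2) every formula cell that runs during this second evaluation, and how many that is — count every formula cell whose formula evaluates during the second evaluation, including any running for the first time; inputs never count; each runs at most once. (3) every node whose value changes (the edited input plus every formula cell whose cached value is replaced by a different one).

G2 now evaluates to -4.
Run set: A7, B4, E4, G2, G7, G11, H2 (7 run).
Changed values: A7, B11, E4, G2, G7, G11, H2.

Initial pass — values computed on the first demand:
  E4 = 2 + 1 = 3
  G7 = MAX(1, 2) = 2
  G11 = 1 - 3 = -2
  A7 = MAX(-2, 2) = 2
  H2 = MAX(2, 2) = 2
  B4 = 2 - 2 = 0
  G2 = MIN(-2, 0) = -2

Second demand — change propagation:
  E4: re-runs because B11 2->4; new result 5.
  G7: re-runs because B11 2->4; new result 4.
  G11: re-runs because E4 3->5; new result -4.
  A7: re-runs because G11 -2->-4; G7 2->4; new result 4.
  H2: re-runs because A7 2->4; G7 2->4; new result 4.
  B4: re-runs because H2 2->4; A7 2->4; new result 0 (unchanged).
  G2: re-runs because G11 -2->-4; new result -4.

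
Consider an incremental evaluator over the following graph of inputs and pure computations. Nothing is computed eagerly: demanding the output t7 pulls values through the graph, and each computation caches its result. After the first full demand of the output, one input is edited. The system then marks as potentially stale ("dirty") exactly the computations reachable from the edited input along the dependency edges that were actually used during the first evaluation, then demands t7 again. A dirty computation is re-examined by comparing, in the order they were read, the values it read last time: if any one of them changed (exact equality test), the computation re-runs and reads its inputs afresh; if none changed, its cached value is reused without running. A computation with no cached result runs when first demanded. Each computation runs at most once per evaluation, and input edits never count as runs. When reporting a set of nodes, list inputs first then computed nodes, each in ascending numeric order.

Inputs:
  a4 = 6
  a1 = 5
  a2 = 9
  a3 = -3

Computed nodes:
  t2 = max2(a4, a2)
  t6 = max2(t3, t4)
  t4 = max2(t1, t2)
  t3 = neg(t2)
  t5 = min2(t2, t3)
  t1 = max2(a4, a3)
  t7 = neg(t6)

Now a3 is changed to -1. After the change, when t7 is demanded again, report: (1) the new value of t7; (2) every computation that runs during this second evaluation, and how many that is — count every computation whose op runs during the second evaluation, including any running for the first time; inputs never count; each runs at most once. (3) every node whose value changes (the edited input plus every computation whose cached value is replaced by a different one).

t7 now evaluates to -9.
Run set: t1 (1 run).
Changed values: a3.
The important point: t1 recomputes to an identical value, and the output ends up unchanged.

Initial pass — values computed on the first demand:
  t1 = max2(6, -3) = 6
  t2 = max2(6, 9) = 9
  t3 = neg(9) = -9
  t4 = max2(6, 9) = 9
  t6 = max2(-9, 9) = 9
  t7 = neg(9) = -9

Second demand — change propagation:
  t1: re-runs because a3 -3->-1; new result 6 (unchanged).
  t4: re-examined; everything it read last time is the same (t1 unchanged, t2 unchanged) — cache 9 kept, no run.
  t6: re-examined; everything it read last time is the same (t3 unchanged, t4 unchanged) — cache 9 kept, no run.
  t7: re-examined; everything it read last time is the same (t6 unchanged) — cache -9 kept, no run.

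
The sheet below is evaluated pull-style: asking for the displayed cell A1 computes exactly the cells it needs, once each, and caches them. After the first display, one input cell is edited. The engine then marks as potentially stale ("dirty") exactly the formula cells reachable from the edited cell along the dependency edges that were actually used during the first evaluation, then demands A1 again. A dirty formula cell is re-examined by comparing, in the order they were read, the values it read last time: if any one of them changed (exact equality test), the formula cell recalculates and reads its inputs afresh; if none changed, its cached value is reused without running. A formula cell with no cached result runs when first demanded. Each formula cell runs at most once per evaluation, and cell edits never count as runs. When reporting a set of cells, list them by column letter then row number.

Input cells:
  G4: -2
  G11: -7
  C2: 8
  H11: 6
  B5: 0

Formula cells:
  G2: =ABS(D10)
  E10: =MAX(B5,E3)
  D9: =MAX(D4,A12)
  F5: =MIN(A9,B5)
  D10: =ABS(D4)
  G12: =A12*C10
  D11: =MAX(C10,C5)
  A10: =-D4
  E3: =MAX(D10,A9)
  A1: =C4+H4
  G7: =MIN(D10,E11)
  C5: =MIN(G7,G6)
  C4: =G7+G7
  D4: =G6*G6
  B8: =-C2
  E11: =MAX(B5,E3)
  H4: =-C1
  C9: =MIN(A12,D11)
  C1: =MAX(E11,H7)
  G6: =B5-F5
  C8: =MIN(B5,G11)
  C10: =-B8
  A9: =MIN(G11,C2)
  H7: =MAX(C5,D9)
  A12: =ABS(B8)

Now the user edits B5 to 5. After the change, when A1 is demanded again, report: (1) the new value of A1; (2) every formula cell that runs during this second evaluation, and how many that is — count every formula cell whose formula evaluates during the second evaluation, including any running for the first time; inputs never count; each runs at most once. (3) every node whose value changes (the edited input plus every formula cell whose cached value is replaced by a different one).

First demand of the output computes:
  A9 = MIN(-7, 8) = -7
  B8 = -(8) = -8
  A12 = ABS(-8) = 8
  F5 = MIN(-7, 0) = -7
  G6 = 0 - -7 = 7
  D4 = 7 * 7 = 49
  D9 = MAX(49, 8) = 49
  D10 = ABS(49) = 49
  E3 = MAX(49, -7) = 49
  E11 = MAX(0, 49) = 49
  G7 = MIN(49, 49) = 49
  C4 = 49 + 49 = 98
  C5 = MIN(49, 7) = 7
  H7 = MAX(7, 49) = 49
  C1 = MAX(49, 49) = 49
  H4 = -(49) = -49
  A1 = 98 + -49 = 49

After the edit, cleaning proceeds:
  F5: a read changed (B5 0->5) — executes, giving -7 — identical to its old value.
  G6: a read changed (B5 0->5) — executes, giving 12.
  D4: a read changed (G6 7->12; G6 7->12) — executes, giving 144.
  D9: a read changed (D4 49->144) — executes, giving 144.
  D10: a read changed (D4 49->144) — executes, giving 144.
  E3: a read changed (D10 49->144) — executes, giving 144.
  E11: a read changed (B5 0->5; E3 49->144) — executes, giving 144.
  G7: a read changed (D10 49->144; E11 49->144) — executes, giving 144.
  C4: a read changed (G7 49->144; G7 49->144) — executes, giving 288.
  C5: a read changed (G7 49->144; G6 7->12) — executes, giving 12.
  H7: a read changed (C5 7->12; D9 49->144) — executes, giving 144.
  C1: a read changed (E11 49->144; H7 49->144) — executes, giving 144.
  H4: a read changed (C1 49->144) — executes, giving -144.
  A1: a read changed (C4 98->288; H4 -49->-144) — executes, giving 144.

Demanding A1 again yields 144.
14 formula cells run: A1, C1, C4, C5, D4, D9, D10, E3, E11, F5, G6, G7, H4, H7.
The nodes whose values change: A1, B5, C1, C4, C5, D4, D9, D10, E3, E11, G6, G7, H4, H7.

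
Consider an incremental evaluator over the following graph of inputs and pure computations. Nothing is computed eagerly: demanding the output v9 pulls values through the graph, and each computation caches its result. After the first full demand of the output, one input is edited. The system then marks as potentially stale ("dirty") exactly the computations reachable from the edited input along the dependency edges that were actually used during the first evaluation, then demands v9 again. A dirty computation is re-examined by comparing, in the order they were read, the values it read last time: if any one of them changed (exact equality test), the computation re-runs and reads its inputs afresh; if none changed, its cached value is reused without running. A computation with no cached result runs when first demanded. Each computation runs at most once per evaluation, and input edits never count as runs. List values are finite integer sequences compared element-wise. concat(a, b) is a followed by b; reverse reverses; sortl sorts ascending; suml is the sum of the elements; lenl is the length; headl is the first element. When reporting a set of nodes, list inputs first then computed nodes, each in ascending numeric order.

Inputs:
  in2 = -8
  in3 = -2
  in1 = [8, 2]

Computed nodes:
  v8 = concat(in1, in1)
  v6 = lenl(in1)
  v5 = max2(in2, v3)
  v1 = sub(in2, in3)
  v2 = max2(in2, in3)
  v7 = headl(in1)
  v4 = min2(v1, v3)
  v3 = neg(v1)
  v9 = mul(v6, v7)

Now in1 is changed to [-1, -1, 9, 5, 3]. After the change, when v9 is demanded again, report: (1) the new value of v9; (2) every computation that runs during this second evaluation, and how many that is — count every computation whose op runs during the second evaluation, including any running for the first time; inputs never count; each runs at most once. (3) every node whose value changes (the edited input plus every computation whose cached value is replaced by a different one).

Initial pass — values computed on the first demand:
  v6 = lenl([8, 2]) = 2
  v7 = headl([8, 2]) = 8
  v9 = mul(2, 8) = 16

Second demand — change propagation:
  v6: re-runs because in1 [8, 2]->[-1, -1, 9, 5, 3]; new result 5.
  v7: re-runs because in1 [8, 2]->[-1, -1, 9, 5, 3]; new result -1.
  v9: re-runs because v6 2->5; v7 8->-1; new result -5.

v9 now evaluates to -5.
Run set: v6, v7, v9 (3 run).
Changed values: in1, v6, v7, v9.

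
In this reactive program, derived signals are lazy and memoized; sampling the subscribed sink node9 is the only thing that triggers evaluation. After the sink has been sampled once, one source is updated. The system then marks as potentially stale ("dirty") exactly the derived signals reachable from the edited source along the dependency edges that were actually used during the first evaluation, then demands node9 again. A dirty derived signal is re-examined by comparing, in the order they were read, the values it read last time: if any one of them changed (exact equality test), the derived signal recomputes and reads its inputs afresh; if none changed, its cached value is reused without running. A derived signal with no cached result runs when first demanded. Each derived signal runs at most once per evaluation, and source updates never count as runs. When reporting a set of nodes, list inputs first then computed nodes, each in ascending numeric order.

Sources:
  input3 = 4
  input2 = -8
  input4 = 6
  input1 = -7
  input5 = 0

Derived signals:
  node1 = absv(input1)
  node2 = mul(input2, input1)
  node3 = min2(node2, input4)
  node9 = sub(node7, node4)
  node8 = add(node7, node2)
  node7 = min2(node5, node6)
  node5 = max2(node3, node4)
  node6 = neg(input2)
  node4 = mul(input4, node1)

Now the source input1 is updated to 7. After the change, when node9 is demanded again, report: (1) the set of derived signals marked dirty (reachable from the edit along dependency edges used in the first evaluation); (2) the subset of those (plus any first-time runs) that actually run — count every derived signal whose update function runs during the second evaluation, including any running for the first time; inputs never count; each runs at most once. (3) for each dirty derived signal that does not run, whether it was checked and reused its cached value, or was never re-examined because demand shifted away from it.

First demand of the output computes:
  node1 = absv(-7) = 7
  node2 = mul(-8, -7) = 56
  node3 = min2(56, 6) = 6
  node4 = mul(6, 7) = 42
  node5 = max2(6, 42) = 42
  node6 = neg(-8) = 8
  node7 = min2(42, 8) = 8
  node9 = sub(8, 42) = -34

After the edit, cleaning proceeds:
  node1: a read changed (input1 -7->7) — executes, giving 7 — identical to its old value.
  node2: a read changed (input1 -7->7) — executes, giving -56.
  node3: a read changed (node2 56->-56) — executes, giving -56.
  node4: dirty, but its reads are unchanged (input4 unchanged, node1 unchanged); cached 42 stands.
  node5: a read changed (node3 6->-56) — executes, giving 42 — identical to its old value.
  node7: dirty, but its reads are unchanged (node5 unchanged, node6 unchanged); cached 8 stands.
  node9: dirty, but its reads are unchanged (node7 unchanged, node4 unchanged); cached -34 stands.

Note where the cutoff bites: node4 is checked, finds nothing changed, and keeps its cache.

The edit dirties: node1, node2, node3, node4, node5, node7, node9.
4 derived signals run: node1, node2, node3, node5.
Cache hits after checking: node4, node7, node9.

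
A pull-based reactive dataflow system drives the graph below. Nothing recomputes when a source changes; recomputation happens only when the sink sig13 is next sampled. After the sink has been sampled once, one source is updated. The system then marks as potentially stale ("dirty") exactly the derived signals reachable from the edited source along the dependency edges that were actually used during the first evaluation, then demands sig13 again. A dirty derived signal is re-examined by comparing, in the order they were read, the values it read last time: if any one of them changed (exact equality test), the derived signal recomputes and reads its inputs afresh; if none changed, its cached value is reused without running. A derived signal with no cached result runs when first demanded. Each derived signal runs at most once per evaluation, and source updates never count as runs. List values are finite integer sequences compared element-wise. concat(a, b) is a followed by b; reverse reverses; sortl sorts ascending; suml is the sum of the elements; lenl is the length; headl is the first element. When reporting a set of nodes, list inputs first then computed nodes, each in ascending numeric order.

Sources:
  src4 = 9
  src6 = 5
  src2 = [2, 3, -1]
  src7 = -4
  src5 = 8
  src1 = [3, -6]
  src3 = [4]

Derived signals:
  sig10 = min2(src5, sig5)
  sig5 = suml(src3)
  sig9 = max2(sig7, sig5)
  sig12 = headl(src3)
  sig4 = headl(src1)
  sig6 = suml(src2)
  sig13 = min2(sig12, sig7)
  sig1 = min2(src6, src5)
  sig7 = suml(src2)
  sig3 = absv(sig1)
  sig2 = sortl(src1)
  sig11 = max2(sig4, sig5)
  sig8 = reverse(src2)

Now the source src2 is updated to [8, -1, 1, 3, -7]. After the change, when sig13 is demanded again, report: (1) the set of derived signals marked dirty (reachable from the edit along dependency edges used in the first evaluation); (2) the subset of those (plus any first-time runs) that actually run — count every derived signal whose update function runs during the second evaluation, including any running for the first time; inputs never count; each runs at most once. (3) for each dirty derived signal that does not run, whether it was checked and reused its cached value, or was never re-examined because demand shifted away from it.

First evaluation (everything demanded from the output):
  sig7 = suml([2, 3, -1]) = 4
  sig12 = headl([4]) = 4
  sig13 = min2(4, 4) = 4

Propagation after the edit:
  sig7: runs — src2 [2, 3, -1]->[8, -1, 1, 3, -7]; result 4 (same value as before).
  sig13: checked — values it read are unchanged (sig12 unchanged, sig7 unchanged); reused cached 4 without running.

Key observation: the change is absorbed at sig7 — it re-runs but produces the same value, and the output's value is unchanged.

Marked dirty: sig7, sig13.
Derived signals that run: sig7 — 1 in total.
Checked but reused from cache: sig13.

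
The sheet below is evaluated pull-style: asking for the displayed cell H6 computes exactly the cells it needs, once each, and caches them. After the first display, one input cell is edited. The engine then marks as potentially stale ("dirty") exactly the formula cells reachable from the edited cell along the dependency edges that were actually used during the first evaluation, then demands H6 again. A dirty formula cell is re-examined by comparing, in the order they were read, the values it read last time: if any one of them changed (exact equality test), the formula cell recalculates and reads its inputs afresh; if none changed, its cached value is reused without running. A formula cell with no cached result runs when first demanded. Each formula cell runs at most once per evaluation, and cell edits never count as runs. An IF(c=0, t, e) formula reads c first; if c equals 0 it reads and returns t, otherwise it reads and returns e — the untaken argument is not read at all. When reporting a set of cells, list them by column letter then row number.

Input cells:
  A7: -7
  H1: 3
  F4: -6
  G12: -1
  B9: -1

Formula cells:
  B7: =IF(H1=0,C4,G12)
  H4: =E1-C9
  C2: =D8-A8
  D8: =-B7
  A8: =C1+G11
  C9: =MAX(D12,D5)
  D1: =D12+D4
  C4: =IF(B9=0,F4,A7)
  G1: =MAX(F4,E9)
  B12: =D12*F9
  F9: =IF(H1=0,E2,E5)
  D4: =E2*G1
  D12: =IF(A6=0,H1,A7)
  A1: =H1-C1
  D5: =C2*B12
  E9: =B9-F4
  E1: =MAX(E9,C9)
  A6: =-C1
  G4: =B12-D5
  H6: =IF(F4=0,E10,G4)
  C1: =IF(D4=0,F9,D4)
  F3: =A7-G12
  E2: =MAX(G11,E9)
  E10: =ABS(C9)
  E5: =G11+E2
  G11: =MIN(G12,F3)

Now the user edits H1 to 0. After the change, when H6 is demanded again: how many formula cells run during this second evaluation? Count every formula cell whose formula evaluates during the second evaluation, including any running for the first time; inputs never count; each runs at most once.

First demand of the output computes:
  B7 = IF(H1=0: H1=3 -> else branch G12) = -1
  D8 = -(-1) = 1
  E9 = -1 - -6 = 5
  F3 = -7 - -1 = -6
  G1 = MAX(-6, 5) = 5
  G11 = MIN(-1, -6) = -6
  E2 = MAX(-6, 5) = 5
  D4 = 5 * 5 = 25
  E5 = -6 + 5 = -1
  F9 = IF(H1=0: H1=3 -> else branch E5) = -1
  C1 = IF(D4=0: D4=25 -> else branch D4) = 25
  A6 = -(25) = -25
  A8 = 25 + -6 = 19
  C2 = 1 - 19 = -18
  D12 = IF(A6=0: A6=-25 -> else branch A7) = -7
  B12 = -7 * -1 = 7
  D5 = -18 * 7 = -126
  G4 = 7 - -126 = 133
  H6 = IF(F4=0: F4=-6 -> else branch G4) = 133

After the edit, cleaning proceeds:
  C4: had never run; runs now, result -7.
  B7: a read changed (H1 3->0) — executes, giving -7.
  D8: a read changed (B7 -1->-7) — executes, giving 7.
  C2: a read changed (D8 1->7) — executes, giving -12.
  F9: a read changed (H1 3->0) — executes, giving 5.
  B12: a read changed (F9 -1->5) — executes, giving -35.
  D5: a read changed (C2 -18->-12; B12 7->-35) — executes, giving 420.
  G4: a read changed (B12 7->-35; D5 -126->420) — executes, giving -455.
  H6: a read changed (G4 133->-455) — executes, giving -455.

Note the branch switch — C4 had no cache and runs now for the first time.

9 formula cells run: B7, B12, C2, C4, D5, D8, F9, G4, H6.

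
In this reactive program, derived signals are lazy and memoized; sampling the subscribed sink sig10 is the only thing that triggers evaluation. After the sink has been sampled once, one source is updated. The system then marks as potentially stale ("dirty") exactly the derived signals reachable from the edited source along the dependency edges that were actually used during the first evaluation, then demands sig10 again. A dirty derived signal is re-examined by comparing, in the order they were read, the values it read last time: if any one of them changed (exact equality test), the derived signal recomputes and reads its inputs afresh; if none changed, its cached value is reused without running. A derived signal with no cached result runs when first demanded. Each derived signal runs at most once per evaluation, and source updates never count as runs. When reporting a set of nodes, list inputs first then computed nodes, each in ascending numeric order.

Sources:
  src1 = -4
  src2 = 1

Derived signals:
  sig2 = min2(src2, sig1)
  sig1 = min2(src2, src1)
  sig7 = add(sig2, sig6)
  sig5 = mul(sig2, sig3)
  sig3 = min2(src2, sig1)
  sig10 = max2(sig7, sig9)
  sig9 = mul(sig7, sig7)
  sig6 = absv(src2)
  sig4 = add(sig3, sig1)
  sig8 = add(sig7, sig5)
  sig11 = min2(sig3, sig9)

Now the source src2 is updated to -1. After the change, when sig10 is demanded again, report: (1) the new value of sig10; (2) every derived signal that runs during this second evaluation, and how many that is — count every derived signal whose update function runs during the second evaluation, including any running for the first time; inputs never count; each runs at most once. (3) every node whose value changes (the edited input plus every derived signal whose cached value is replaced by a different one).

Demanding sig10 again yields 9.
3 derived signals run: sig1, sig2, sig6.
The nodes whose values change: src2.
Note where the cutoff bites: sig7 is checked, finds nothing changed, and keeps its cache.

First demand of the output computes:
  sig1 = min2(1, -4) = -4
  sig2 = min2(1, -4) = -4
  sig6 = absv(1) = 1
  sig7 = add(-4, 1) = -3
  sig9 = mul(-3, -3) = 9
  sig10 = max2(-3, 9) = 9

After the edit, cleaning proceeds:
  sig1: a read changed (src2 1->-1) — executes, giving -4 — identical to its old value.
  sig2: a read changed (src2 1->-1) — executes, giving -4 — identical to its old value.
  sig6: a read changed (src2 1->-1) — executes, giving 1 — identical to its old value.
  sig7: dirty, but its reads are unchanged (sig2 unchanged, sig6 unchanged); cached -3 stands.
  sig9: dirty, but its reads are unchanged (sig7 unchanged, sig7 unchanged); cached 9 stands.
  sig10: dirty, but its reads are unchanged (sig7 unchanged, sig9 unchanged); cached 9 stands.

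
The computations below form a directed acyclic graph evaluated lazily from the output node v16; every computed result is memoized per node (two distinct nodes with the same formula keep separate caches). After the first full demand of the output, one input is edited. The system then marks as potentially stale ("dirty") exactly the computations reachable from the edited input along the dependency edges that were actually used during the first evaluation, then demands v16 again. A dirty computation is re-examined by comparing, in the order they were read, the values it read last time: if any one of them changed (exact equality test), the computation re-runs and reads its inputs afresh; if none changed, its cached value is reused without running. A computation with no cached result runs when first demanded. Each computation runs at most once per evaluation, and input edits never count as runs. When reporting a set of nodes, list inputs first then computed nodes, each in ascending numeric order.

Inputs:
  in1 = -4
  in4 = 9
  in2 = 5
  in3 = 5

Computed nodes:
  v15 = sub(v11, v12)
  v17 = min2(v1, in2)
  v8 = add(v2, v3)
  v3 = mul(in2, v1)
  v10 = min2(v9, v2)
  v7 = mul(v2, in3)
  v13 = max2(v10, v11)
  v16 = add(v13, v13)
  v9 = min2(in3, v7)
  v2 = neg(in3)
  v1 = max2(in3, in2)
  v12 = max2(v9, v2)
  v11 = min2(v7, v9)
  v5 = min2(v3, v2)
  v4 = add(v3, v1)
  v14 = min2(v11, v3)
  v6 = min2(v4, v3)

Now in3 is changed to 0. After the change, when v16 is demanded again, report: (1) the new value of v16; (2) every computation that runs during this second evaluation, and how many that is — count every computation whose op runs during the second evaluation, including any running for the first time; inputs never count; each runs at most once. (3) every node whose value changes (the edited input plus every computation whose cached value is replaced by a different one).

First demand of the output computes:
  v2 = neg(5) = -5
  v7 = mul(-5, 5) = -25
  v9 = min2(5, -25) = -25
  v10 = min2(-25, -5) = -25
  v11 = min2(-25, -25) = -25
  v13 = max2(-25, -25) = -25
  v16 = add(-25, -25) = -50

After the edit, cleaning proceeds:
  v2: a read changed (in3 5->0) — executes, giving 0.
  v7: a read changed (v2 -5->0; in3 5->0) — executes, giving 0.
  v9: a read changed (in3 5->0; v7 -25->0) — executes, giving 0.
  v10: a read changed (v9 -25->0; v2 -5->0) — executes, giving 0.
  v11: a read changed (v7 -25->0; v9 -25->0) — executes, giving 0.
  v13: a read changed (v10 -25->0; v11 -25->0) — executes, giving 0.
  v16: a read changed (v13 -25->0; v13 -25->0) — executes, giving 0.

Demanding v16 again yields 0.
7 computations run: v2, v7, v9, v10, v11, v13, v16.
The nodes whose values change: in3, v2, v7, v9, v10, v11, v13, v16.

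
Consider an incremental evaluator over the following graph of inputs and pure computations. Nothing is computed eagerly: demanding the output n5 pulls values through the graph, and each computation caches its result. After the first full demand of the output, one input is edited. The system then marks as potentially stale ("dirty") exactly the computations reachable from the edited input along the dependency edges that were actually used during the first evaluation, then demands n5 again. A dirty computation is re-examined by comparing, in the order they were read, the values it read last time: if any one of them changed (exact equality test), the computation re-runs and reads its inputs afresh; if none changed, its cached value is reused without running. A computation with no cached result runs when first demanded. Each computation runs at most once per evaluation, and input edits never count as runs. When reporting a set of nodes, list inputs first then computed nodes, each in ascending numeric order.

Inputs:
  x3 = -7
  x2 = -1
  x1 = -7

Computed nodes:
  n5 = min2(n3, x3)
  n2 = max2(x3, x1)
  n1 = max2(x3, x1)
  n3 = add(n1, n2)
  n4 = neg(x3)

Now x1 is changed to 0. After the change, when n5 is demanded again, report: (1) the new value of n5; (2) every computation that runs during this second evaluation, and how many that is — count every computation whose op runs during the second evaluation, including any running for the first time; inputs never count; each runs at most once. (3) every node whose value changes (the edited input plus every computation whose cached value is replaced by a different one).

n5 now evaluates to -7.
Run set: n1, n2, n3, n5 (4 run).
Changed values: x1, n1, n2, n3, n5.

Initial pass — values computed on the first demand:
  n1 = max2(-7, -7) = -7
  n2 = max2(-7, -7) = -7
  n3 = add(-7, -7) = -14
  n5 = min2(-14, -7) = -14

Second demand — change propagation:
  n1: re-runs because x1 -7->0; new result 0.
  n2: re-runs because x1 -7->0; new result 0.
  n3: re-runs because n1 -7->0; n2 -7->0; new result 0.
  n5: re-runs because n3 -14->0; new result -7.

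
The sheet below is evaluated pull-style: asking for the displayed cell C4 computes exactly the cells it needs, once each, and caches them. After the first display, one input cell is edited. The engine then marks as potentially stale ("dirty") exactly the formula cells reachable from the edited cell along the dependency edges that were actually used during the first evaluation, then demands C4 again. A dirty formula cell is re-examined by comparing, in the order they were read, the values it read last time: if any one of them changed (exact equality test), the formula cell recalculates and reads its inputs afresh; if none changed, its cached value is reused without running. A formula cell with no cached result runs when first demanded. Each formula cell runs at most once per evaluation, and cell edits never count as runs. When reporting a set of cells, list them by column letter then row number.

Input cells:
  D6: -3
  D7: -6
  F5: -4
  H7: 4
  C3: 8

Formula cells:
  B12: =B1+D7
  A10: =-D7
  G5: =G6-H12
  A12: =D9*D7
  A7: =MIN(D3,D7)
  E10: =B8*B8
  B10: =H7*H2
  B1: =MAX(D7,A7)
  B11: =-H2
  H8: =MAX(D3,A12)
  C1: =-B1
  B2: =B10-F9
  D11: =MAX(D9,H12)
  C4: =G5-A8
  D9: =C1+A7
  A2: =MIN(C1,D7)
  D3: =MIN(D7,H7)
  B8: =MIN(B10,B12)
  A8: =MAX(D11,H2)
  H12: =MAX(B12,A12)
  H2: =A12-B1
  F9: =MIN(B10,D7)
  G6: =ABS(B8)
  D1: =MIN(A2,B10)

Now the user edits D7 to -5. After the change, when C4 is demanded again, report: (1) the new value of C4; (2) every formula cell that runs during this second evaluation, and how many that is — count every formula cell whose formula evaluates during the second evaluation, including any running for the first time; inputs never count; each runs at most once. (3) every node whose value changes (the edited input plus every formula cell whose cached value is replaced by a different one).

First demand of the output computes:
  D3 = MIN(-6, 4) = -6
  A7 = MIN(-6, -6) = -6
  B1 = MAX(-6, -6) = -6
  B12 = -6 + -6 = -12
  C1 = -(-6) = 6
  D9 = 6 + -6 = 0
  A12 = 0 * -6 = 0
  H2 = 0 - -6 = 6
  B10 = 4 * 6 = 24
  B8 = MIN(24, -12) = -12
  G6 = ABS(-12) = 12
  H12 = MAX(-12, 0) = 0
  D11 = MAX(0, 0) = 0
  A8 = MAX(0, 6) = 6
  G5 = 12 - 0 = 12
  C4 = 12 - 6 = 6

After the edit, cleaning proceeds:
  D3: a read changed (D7 -6->-5) — executes, giving -5.
  A7: a read changed (D3 -6->-5; D7 -6->-5) — executes, giving -5.
  B1: a read changed (D7 -6->-5; A7 -6->-5) — executes, giving -5.
  B12: a read changed (B1 -6->-5; D7 -6->-5) — executes, giving -10.
  C1: a read changed (B1 -6->-5) — executes, giving 5.
  D9: a read changed (C1 6->5; A7 -6->-5) — executes, giving 0 — identical to its old value.
  A12: a read changed (D7 -6->-5) — executes, giving 0 — identical to its old value.
  H2: a read changed (B1 -6->-5) — executes, giving 5.
  B10: a read changed (H2 6->5) — executes, giving 20.
  B8: a read changed (B10 24->20; B12 -12->-10) — executes, giving -10.
  G6: a read changed (B8 -12->-10) — executes, giving 10.
  H12: a read changed (B12 -12->-10) — executes, giving 0 — identical to its old value.
  D11: dirty, but its reads are unchanged (D9 unchanged, H12 unchanged); cached 0 stands.
  A8: a read changed (H2 6->5) — executes, giving 5.
  G5: a read changed (G6 12->10) — executes, giving 10.
  C4: a read changed (G5 12->10; A8 6->5) — executes, giving 5.

Note where the cutoff bites: D11 is checked, finds nothing changed, and keeps its cache.

Demanding C4 again yields 5.
15 formula cells run: A7, A8, A12, B1, B8, B10, B12, C1, C4, D3, D9, G5, G6, H2, H12.
The nodes whose values change: A7, A8, B1, B8, B10, B12, C1, C4, D3, D7, G5, G6, H2.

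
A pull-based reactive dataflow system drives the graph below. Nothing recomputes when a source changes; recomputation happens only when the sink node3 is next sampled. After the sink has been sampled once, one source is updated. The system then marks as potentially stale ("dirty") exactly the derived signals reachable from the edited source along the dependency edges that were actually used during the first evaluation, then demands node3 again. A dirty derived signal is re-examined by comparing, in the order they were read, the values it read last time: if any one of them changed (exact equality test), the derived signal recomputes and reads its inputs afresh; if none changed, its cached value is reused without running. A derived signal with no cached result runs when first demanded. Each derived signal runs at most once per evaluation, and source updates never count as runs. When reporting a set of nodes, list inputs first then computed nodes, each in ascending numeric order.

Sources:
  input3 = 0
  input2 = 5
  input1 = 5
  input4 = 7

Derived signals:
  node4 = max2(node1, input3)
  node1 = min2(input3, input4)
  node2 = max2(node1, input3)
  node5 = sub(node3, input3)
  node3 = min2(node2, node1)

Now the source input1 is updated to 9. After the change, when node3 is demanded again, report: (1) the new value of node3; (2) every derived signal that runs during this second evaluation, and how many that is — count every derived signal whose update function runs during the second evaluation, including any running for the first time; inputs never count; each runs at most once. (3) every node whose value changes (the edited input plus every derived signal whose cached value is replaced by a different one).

New value of node3: 0.
Derived signals that run: none — 0 in total.
Values that change: input1.
Key observation: input1 is never demanded by the output, so the edit triggers no recomputation at all.

First evaluation (everything demanded from the output):
  node1 = min2(0, 7) = 0
  node2 = max2(0, 0) = 0
  node3 = min2(0, 0) = 0

Propagation after the edit:
  input1 feeds no computation that the output demands — nothing is marked dirty and nothing runs.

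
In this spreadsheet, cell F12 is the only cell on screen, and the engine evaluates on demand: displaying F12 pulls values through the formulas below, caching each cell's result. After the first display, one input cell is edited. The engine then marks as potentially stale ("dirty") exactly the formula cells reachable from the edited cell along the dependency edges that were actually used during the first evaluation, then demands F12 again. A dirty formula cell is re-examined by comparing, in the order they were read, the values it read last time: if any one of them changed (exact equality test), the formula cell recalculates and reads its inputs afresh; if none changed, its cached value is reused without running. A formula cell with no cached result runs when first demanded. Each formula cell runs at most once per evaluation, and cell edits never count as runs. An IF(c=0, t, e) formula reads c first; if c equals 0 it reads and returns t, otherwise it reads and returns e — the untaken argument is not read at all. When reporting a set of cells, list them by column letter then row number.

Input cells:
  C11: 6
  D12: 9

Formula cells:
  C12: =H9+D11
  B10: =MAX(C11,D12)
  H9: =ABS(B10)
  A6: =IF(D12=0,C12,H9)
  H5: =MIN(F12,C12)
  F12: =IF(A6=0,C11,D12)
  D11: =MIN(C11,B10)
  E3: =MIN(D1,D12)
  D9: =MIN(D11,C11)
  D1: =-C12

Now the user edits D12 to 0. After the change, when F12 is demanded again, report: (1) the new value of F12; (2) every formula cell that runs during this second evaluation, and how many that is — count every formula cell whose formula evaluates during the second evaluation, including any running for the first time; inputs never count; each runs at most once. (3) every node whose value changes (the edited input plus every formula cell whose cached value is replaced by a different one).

Initial pass — values computed on the first demand:
  B10 = MAX(6, 9) = 9
  H9 = ABS(9) = 9
  A6 = IF(D12=0: D12=9 -> else branch H9) = 9
  F12 = IF(A6=0: A6=9 -> else branch D12) = 9

Second demand — change propagation:
  B10: re-runs because D12 9->0; new result 6.
  D11: newly demanded (no cache) — executes and yields 6.
  H9: re-runs because B10 9->6; new result 6.
  C12: newly demanded (no cache) — executes and yields 12.
  A6: re-runs because D12 9->0; H9 9->6; new result 12.
  F12: re-runs because A6 9->12; D12 9->0; new result 0.

The important point: the flipped condition pulls in fresh nodes; C12, D11 run for the first time.

F12 now evaluates to 0.
Run set: A6, B10, C12, D11, F12, H9 (6 run).
Changed values: A6, B10, D12, F12, H9.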